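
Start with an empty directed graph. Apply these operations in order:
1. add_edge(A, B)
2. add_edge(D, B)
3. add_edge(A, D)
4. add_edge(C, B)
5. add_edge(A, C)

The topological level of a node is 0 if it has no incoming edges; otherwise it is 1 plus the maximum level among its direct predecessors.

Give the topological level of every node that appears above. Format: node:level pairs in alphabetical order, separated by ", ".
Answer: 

Answer: A:0, B:2, C:1, D:1

Derivation:
Op 1: add_edge(A, B). Edges now: 1
Op 2: add_edge(D, B). Edges now: 2
Op 3: add_edge(A, D). Edges now: 3
Op 4: add_edge(C, B). Edges now: 4
Op 5: add_edge(A, C). Edges now: 5
Compute levels (Kahn BFS):
  sources (in-degree 0): A
  process A: level=0
    A->B: in-degree(B)=2, level(B)>=1
    A->C: in-degree(C)=0, level(C)=1, enqueue
    A->D: in-degree(D)=0, level(D)=1, enqueue
  process C: level=1
    C->B: in-degree(B)=1, level(B)>=2
  process D: level=1
    D->B: in-degree(B)=0, level(B)=2, enqueue
  process B: level=2
All levels: A:0, B:2, C:1, D:1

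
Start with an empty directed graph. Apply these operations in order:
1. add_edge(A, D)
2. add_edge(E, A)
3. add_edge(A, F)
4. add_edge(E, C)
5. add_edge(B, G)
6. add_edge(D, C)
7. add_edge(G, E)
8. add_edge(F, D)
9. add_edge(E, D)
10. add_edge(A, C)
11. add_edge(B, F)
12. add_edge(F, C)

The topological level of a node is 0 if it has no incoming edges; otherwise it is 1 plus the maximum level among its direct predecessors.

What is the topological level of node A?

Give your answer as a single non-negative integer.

Op 1: add_edge(A, D). Edges now: 1
Op 2: add_edge(E, A). Edges now: 2
Op 3: add_edge(A, F). Edges now: 3
Op 4: add_edge(E, C). Edges now: 4
Op 5: add_edge(B, G). Edges now: 5
Op 6: add_edge(D, C). Edges now: 6
Op 7: add_edge(G, E). Edges now: 7
Op 8: add_edge(F, D). Edges now: 8
Op 9: add_edge(E, D). Edges now: 9
Op 10: add_edge(A, C). Edges now: 10
Op 11: add_edge(B, F). Edges now: 11
Op 12: add_edge(F, C). Edges now: 12
Compute levels (Kahn BFS):
  sources (in-degree 0): B
  process B: level=0
    B->F: in-degree(F)=1, level(F)>=1
    B->G: in-degree(G)=0, level(G)=1, enqueue
  process G: level=1
    G->E: in-degree(E)=0, level(E)=2, enqueue
  process E: level=2
    E->A: in-degree(A)=0, level(A)=3, enqueue
    E->C: in-degree(C)=3, level(C)>=3
    E->D: in-degree(D)=2, level(D)>=3
  process A: level=3
    A->C: in-degree(C)=2, level(C)>=4
    A->D: in-degree(D)=1, level(D)>=4
    A->F: in-degree(F)=0, level(F)=4, enqueue
  process F: level=4
    F->C: in-degree(C)=1, level(C)>=5
    F->D: in-degree(D)=0, level(D)=5, enqueue
  process D: level=5
    D->C: in-degree(C)=0, level(C)=6, enqueue
  process C: level=6
All levels: A:3, B:0, C:6, D:5, E:2, F:4, G:1
level(A) = 3

Answer: 3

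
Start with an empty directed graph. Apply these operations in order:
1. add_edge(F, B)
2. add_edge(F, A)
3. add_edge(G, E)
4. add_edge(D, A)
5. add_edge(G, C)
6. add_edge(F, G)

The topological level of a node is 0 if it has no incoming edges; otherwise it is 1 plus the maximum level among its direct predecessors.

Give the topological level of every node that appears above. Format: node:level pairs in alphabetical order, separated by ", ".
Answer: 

Op 1: add_edge(F, B). Edges now: 1
Op 2: add_edge(F, A). Edges now: 2
Op 3: add_edge(G, E). Edges now: 3
Op 4: add_edge(D, A). Edges now: 4
Op 5: add_edge(G, C). Edges now: 5
Op 6: add_edge(F, G). Edges now: 6
Compute levels (Kahn BFS):
  sources (in-degree 0): D, F
  process D: level=0
    D->A: in-degree(A)=1, level(A)>=1
  process F: level=0
    F->A: in-degree(A)=0, level(A)=1, enqueue
    F->B: in-degree(B)=0, level(B)=1, enqueue
    F->G: in-degree(G)=0, level(G)=1, enqueue
  process A: level=1
  process B: level=1
  process G: level=1
    G->C: in-degree(C)=0, level(C)=2, enqueue
    G->E: in-degree(E)=0, level(E)=2, enqueue
  process C: level=2
  process E: level=2
All levels: A:1, B:1, C:2, D:0, E:2, F:0, G:1

Answer: A:1, B:1, C:2, D:0, E:2, F:0, G:1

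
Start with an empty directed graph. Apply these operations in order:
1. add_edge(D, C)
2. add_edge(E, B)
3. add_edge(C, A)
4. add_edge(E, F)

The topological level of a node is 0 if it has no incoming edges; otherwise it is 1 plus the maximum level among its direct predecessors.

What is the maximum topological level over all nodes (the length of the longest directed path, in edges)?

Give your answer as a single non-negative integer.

Answer: 2

Derivation:
Op 1: add_edge(D, C). Edges now: 1
Op 2: add_edge(E, B). Edges now: 2
Op 3: add_edge(C, A). Edges now: 3
Op 4: add_edge(E, F). Edges now: 4
Compute levels (Kahn BFS):
  sources (in-degree 0): D, E
  process D: level=0
    D->C: in-degree(C)=0, level(C)=1, enqueue
  process E: level=0
    E->B: in-degree(B)=0, level(B)=1, enqueue
    E->F: in-degree(F)=0, level(F)=1, enqueue
  process C: level=1
    C->A: in-degree(A)=0, level(A)=2, enqueue
  process B: level=1
  process F: level=1
  process A: level=2
All levels: A:2, B:1, C:1, D:0, E:0, F:1
max level = 2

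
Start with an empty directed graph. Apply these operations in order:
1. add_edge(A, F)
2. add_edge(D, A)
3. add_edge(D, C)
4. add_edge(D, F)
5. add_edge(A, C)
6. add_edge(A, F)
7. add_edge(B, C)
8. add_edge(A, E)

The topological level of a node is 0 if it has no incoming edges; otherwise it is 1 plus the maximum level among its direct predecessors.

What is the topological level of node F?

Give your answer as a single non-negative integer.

Answer: 2

Derivation:
Op 1: add_edge(A, F). Edges now: 1
Op 2: add_edge(D, A). Edges now: 2
Op 3: add_edge(D, C). Edges now: 3
Op 4: add_edge(D, F). Edges now: 4
Op 5: add_edge(A, C). Edges now: 5
Op 6: add_edge(A, F) (duplicate, no change). Edges now: 5
Op 7: add_edge(B, C). Edges now: 6
Op 8: add_edge(A, E). Edges now: 7
Compute levels (Kahn BFS):
  sources (in-degree 0): B, D
  process B: level=0
    B->C: in-degree(C)=2, level(C)>=1
  process D: level=0
    D->A: in-degree(A)=0, level(A)=1, enqueue
    D->C: in-degree(C)=1, level(C)>=1
    D->F: in-degree(F)=1, level(F)>=1
  process A: level=1
    A->C: in-degree(C)=0, level(C)=2, enqueue
    A->E: in-degree(E)=0, level(E)=2, enqueue
    A->F: in-degree(F)=0, level(F)=2, enqueue
  process C: level=2
  process E: level=2
  process F: level=2
All levels: A:1, B:0, C:2, D:0, E:2, F:2
level(F) = 2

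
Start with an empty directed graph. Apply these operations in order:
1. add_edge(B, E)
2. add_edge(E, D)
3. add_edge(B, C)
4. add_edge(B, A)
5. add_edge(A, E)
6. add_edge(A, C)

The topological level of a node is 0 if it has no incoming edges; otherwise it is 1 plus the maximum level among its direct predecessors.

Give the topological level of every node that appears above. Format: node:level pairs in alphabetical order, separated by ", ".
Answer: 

Answer: A:1, B:0, C:2, D:3, E:2

Derivation:
Op 1: add_edge(B, E). Edges now: 1
Op 2: add_edge(E, D). Edges now: 2
Op 3: add_edge(B, C). Edges now: 3
Op 4: add_edge(B, A). Edges now: 4
Op 5: add_edge(A, E). Edges now: 5
Op 6: add_edge(A, C). Edges now: 6
Compute levels (Kahn BFS):
  sources (in-degree 0): B
  process B: level=0
    B->A: in-degree(A)=0, level(A)=1, enqueue
    B->C: in-degree(C)=1, level(C)>=1
    B->E: in-degree(E)=1, level(E)>=1
  process A: level=1
    A->C: in-degree(C)=0, level(C)=2, enqueue
    A->E: in-degree(E)=0, level(E)=2, enqueue
  process C: level=2
  process E: level=2
    E->D: in-degree(D)=0, level(D)=3, enqueue
  process D: level=3
All levels: A:1, B:0, C:2, D:3, E:2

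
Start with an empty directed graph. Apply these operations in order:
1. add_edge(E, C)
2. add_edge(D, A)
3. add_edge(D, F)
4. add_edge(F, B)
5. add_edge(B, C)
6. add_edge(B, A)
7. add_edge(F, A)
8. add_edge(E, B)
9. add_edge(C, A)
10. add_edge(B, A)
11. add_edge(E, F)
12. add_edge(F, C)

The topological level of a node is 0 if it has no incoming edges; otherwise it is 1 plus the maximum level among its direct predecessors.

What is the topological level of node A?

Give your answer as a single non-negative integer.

Op 1: add_edge(E, C). Edges now: 1
Op 2: add_edge(D, A). Edges now: 2
Op 3: add_edge(D, F). Edges now: 3
Op 4: add_edge(F, B). Edges now: 4
Op 5: add_edge(B, C). Edges now: 5
Op 6: add_edge(B, A). Edges now: 6
Op 7: add_edge(F, A). Edges now: 7
Op 8: add_edge(E, B). Edges now: 8
Op 9: add_edge(C, A). Edges now: 9
Op 10: add_edge(B, A) (duplicate, no change). Edges now: 9
Op 11: add_edge(E, F). Edges now: 10
Op 12: add_edge(F, C). Edges now: 11
Compute levels (Kahn BFS):
  sources (in-degree 0): D, E
  process D: level=0
    D->A: in-degree(A)=3, level(A)>=1
    D->F: in-degree(F)=1, level(F)>=1
  process E: level=0
    E->B: in-degree(B)=1, level(B)>=1
    E->C: in-degree(C)=2, level(C)>=1
    E->F: in-degree(F)=0, level(F)=1, enqueue
  process F: level=1
    F->A: in-degree(A)=2, level(A)>=2
    F->B: in-degree(B)=0, level(B)=2, enqueue
    F->C: in-degree(C)=1, level(C)>=2
  process B: level=2
    B->A: in-degree(A)=1, level(A)>=3
    B->C: in-degree(C)=0, level(C)=3, enqueue
  process C: level=3
    C->A: in-degree(A)=0, level(A)=4, enqueue
  process A: level=4
All levels: A:4, B:2, C:3, D:0, E:0, F:1
level(A) = 4

Answer: 4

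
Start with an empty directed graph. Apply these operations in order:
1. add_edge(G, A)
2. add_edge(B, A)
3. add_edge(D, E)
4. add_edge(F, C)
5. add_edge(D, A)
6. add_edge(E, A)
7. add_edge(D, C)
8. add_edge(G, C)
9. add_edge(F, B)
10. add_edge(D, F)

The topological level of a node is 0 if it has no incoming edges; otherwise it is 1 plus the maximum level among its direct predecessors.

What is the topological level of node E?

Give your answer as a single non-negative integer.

Answer: 1

Derivation:
Op 1: add_edge(G, A). Edges now: 1
Op 2: add_edge(B, A). Edges now: 2
Op 3: add_edge(D, E). Edges now: 3
Op 4: add_edge(F, C). Edges now: 4
Op 5: add_edge(D, A). Edges now: 5
Op 6: add_edge(E, A). Edges now: 6
Op 7: add_edge(D, C). Edges now: 7
Op 8: add_edge(G, C). Edges now: 8
Op 9: add_edge(F, B). Edges now: 9
Op 10: add_edge(D, F). Edges now: 10
Compute levels (Kahn BFS):
  sources (in-degree 0): D, G
  process D: level=0
    D->A: in-degree(A)=3, level(A)>=1
    D->C: in-degree(C)=2, level(C)>=1
    D->E: in-degree(E)=0, level(E)=1, enqueue
    D->F: in-degree(F)=0, level(F)=1, enqueue
  process G: level=0
    G->A: in-degree(A)=2, level(A)>=1
    G->C: in-degree(C)=1, level(C)>=1
  process E: level=1
    E->A: in-degree(A)=1, level(A)>=2
  process F: level=1
    F->B: in-degree(B)=0, level(B)=2, enqueue
    F->C: in-degree(C)=0, level(C)=2, enqueue
  process B: level=2
    B->A: in-degree(A)=0, level(A)=3, enqueue
  process C: level=2
  process A: level=3
All levels: A:3, B:2, C:2, D:0, E:1, F:1, G:0
level(E) = 1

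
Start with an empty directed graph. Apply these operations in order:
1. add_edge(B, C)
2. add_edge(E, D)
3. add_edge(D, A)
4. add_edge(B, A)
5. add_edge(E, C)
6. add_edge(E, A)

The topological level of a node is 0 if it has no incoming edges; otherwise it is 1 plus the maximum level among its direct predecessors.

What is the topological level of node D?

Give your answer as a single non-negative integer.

Op 1: add_edge(B, C). Edges now: 1
Op 2: add_edge(E, D). Edges now: 2
Op 3: add_edge(D, A). Edges now: 3
Op 4: add_edge(B, A). Edges now: 4
Op 5: add_edge(E, C). Edges now: 5
Op 6: add_edge(E, A). Edges now: 6
Compute levels (Kahn BFS):
  sources (in-degree 0): B, E
  process B: level=0
    B->A: in-degree(A)=2, level(A)>=1
    B->C: in-degree(C)=1, level(C)>=1
  process E: level=0
    E->A: in-degree(A)=1, level(A)>=1
    E->C: in-degree(C)=0, level(C)=1, enqueue
    E->D: in-degree(D)=0, level(D)=1, enqueue
  process C: level=1
  process D: level=1
    D->A: in-degree(A)=0, level(A)=2, enqueue
  process A: level=2
All levels: A:2, B:0, C:1, D:1, E:0
level(D) = 1

Answer: 1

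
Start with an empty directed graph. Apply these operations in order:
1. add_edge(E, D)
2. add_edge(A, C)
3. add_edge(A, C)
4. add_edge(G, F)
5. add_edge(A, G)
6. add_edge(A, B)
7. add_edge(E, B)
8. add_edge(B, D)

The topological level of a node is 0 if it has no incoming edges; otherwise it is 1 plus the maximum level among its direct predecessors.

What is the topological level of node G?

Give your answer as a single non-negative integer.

Answer: 1

Derivation:
Op 1: add_edge(E, D). Edges now: 1
Op 2: add_edge(A, C). Edges now: 2
Op 3: add_edge(A, C) (duplicate, no change). Edges now: 2
Op 4: add_edge(G, F). Edges now: 3
Op 5: add_edge(A, G). Edges now: 4
Op 6: add_edge(A, B). Edges now: 5
Op 7: add_edge(E, B). Edges now: 6
Op 8: add_edge(B, D). Edges now: 7
Compute levels (Kahn BFS):
  sources (in-degree 0): A, E
  process A: level=0
    A->B: in-degree(B)=1, level(B)>=1
    A->C: in-degree(C)=0, level(C)=1, enqueue
    A->G: in-degree(G)=0, level(G)=1, enqueue
  process E: level=0
    E->B: in-degree(B)=0, level(B)=1, enqueue
    E->D: in-degree(D)=1, level(D)>=1
  process C: level=1
  process G: level=1
    G->F: in-degree(F)=0, level(F)=2, enqueue
  process B: level=1
    B->D: in-degree(D)=0, level(D)=2, enqueue
  process F: level=2
  process D: level=2
All levels: A:0, B:1, C:1, D:2, E:0, F:2, G:1
level(G) = 1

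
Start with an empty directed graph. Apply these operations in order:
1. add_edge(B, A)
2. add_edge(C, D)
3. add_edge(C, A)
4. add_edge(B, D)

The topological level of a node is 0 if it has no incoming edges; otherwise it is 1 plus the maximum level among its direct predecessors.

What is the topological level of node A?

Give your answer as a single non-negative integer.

Op 1: add_edge(B, A). Edges now: 1
Op 2: add_edge(C, D). Edges now: 2
Op 3: add_edge(C, A). Edges now: 3
Op 4: add_edge(B, D). Edges now: 4
Compute levels (Kahn BFS):
  sources (in-degree 0): B, C
  process B: level=0
    B->A: in-degree(A)=1, level(A)>=1
    B->D: in-degree(D)=1, level(D)>=1
  process C: level=0
    C->A: in-degree(A)=0, level(A)=1, enqueue
    C->D: in-degree(D)=0, level(D)=1, enqueue
  process A: level=1
  process D: level=1
All levels: A:1, B:0, C:0, D:1
level(A) = 1

Answer: 1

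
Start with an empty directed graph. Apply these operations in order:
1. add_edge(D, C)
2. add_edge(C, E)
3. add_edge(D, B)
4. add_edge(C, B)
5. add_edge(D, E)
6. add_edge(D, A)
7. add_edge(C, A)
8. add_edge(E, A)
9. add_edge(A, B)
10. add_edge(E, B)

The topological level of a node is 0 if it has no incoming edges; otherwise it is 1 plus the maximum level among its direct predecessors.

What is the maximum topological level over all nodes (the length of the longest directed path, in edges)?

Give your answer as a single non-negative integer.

Answer: 4

Derivation:
Op 1: add_edge(D, C). Edges now: 1
Op 2: add_edge(C, E). Edges now: 2
Op 3: add_edge(D, B). Edges now: 3
Op 4: add_edge(C, B). Edges now: 4
Op 5: add_edge(D, E). Edges now: 5
Op 6: add_edge(D, A). Edges now: 6
Op 7: add_edge(C, A). Edges now: 7
Op 8: add_edge(E, A). Edges now: 8
Op 9: add_edge(A, B). Edges now: 9
Op 10: add_edge(E, B). Edges now: 10
Compute levels (Kahn BFS):
  sources (in-degree 0): D
  process D: level=0
    D->A: in-degree(A)=2, level(A)>=1
    D->B: in-degree(B)=3, level(B)>=1
    D->C: in-degree(C)=0, level(C)=1, enqueue
    D->E: in-degree(E)=1, level(E)>=1
  process C: level=1
    C->A: in-degree(A)=1, level(A)>=2
    C->B: in-degree(B)=2, level(B)>=2
    C->E: in-degree(E)=0, level(E)=2, enqueue
  process E: level=2
    E->A: in-degree(A)=0, level(A)=3, enqueue
    E->B: in-degree(B)=1, level(B)>=3
  process A: level=3
    A->B: in-degree(B)=0, level(B)=4, enqueue
  process B: level=4
All levels: A:3, B:4, C:1, D:0, E:2
max level = 4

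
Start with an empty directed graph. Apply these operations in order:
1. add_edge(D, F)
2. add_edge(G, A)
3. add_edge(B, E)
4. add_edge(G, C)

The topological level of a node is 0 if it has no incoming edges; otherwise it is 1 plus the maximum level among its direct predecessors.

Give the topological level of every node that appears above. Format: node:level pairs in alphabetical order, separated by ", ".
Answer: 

Op 1: add_edge(D, F). Edges now: 1
Op 2: add_edge(G, A). Edges now: 2
Op 3: add_edge(B, E). Edges now: 3
Op 4: add_edge(G, C). Edges now: 4
Compute levels (Kahn BFS):
  sources (in-degree 0): B, D, G
  process B: level=0
    B->E: in-degree(E)=0, level(E)=1, enqueue
  process D: level=0
    D->F: in-degree(F)=0, level(F)=1, enqueue
  process G: level=0
    G->A: in-degree(A)=0, level(A)=1, enqueue
    G->C: in-degree(C)=0, level(C)=1, enqueue
  process E: level=1
  process F: level=1
  process A: level=1
  process C: level=1
All levels: A:1, B:0, C:1, D:0, E:1, F:1, G:0

Answer: A:1, B:0, C:1, D:0, E:1, F:1, G:0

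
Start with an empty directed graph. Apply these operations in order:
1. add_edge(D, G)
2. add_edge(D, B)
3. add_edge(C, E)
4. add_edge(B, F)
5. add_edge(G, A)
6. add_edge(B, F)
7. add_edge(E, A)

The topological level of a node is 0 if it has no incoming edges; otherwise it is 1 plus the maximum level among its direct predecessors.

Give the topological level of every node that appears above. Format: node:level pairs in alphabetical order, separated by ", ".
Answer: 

Op 1: add_edge(D, G). Edges now: 1
Op 2: add_edge(D, B). Edges now: 2
Op 3: add_edge(C, E). Edges now: 3
Op 4: add_edge(B, F). Edges now: 4
Op 5: add_edge(G, A). Edges now: 5
Op 6: add_edge(B, F) (duplicate, no change). Edges now: 5
Op 7: add_edge(E, A). Edges now: 6
Compute levels (Kahn BFS):
  sources (in-degree 0): C, D
  process C: level=0
    C->E: in-degree(E)=0, level(E)=1, enqueue
  process D: level=0
    D->B: in-degree(B)=0, level(B)=1, enqueue
    D->G: in-degree(G)=0, level(G)=1, enqueue
  process E: level=1
    E->A: in-degree(A)=1, level(A)>=2
  process B: level=1
    B->F: in-degree(F)=0, level(F)=2, enqueue
  process G: level=1
    G->A: in-degree(A)=0, level(A)=2, enqueue
  process F: level=2
  process A: level=2
All levels: A:2, B:1, C:0, D:0, E:1, F:2, G:1

Answer: A:2, B:1, C:0, D:0, E:1, F:2, G:1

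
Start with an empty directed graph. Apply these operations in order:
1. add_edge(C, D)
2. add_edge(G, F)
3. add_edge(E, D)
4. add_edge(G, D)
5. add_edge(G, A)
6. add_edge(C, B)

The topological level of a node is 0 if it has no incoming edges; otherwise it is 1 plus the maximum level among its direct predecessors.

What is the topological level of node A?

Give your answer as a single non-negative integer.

Answer: 1

Derivation:
Op 1: add_edge(C, D). Edges now: 1
Op 2: add_edge(G, F). Edges now: 2
Op 3: add_edge(E, D). Edges now: 3
Op 4: add_edge(G, D). Edges now: 4
Op 5: add_edge(G, A). Edges now: 5
Op 6: add_edge(C, B). Edges now: 6
Compute levels (Kahn BFS):
  sources (in-degree 0): C, E, G
  process C: level=0
    C->B: in-degree(B)=0, level(B)=1, enqueue
    C->D: in-degree(D)=2, level(D)>=1
  process E: level=0
    E->D: in-degree(D)=1, level(D)>=1
  process G: level=0
    G->A: in-degree(A)=0, level(A)=1, enqueue
    G->D: in-degree(D)=0, level(D)=1, enqueue
    G->F: in-degree(F)=0, level(F)=1, enqueue
  process B: level=1
  process A: level=1
  process D: level=1
  process F: level=1
All levels: A:1, B:1, C:0, D:1, E:0, F:1, G:0
level(A) = 1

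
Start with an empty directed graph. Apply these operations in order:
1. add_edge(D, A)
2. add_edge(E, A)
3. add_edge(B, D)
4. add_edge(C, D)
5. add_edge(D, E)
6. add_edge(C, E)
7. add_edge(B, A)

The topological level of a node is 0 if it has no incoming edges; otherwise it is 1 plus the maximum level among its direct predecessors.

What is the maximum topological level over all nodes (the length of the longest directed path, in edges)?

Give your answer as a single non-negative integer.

Op 1: add_edge(D, A). Edges now: 1
Op 2: add_edge(E, A). Edges now: 2
Op 3: add_edge(B, D). Edges now: 3
Op 4: add_edge(C, D). Edges now: 4
Op 5: add_edge(D, E). Edges now: 5
Op 6: add_edge(C, E). Edges now: 6
Op 7: add_edge(B, A). Edges now: 7
Compute levels (Kahn BFS):
  sources (in-degree 0): B, C
  process B: level=0
    B->A: in-degree(A)=2, level(A)>=1
    B->D: in-degree(D)=1, level(D)>=1
  process C: level=0
    C->D: in-degree(D)=0, level(D)=1, enqueue
    C->E: in-degree(E)=1, level(E)>=1
  process D: level=1
    D->A: in-degree(A)=1, level(A)>=2
    D->E: in-degree(E)=0, level(E)=2, enqueue
  process E: level=2
    E->A: in-degree(A)=0, level(A)=3, enqueue
  process A: level=3
All levels: A:3, B:0, C:0, D:1, E:2
max level = 3

Answer: 3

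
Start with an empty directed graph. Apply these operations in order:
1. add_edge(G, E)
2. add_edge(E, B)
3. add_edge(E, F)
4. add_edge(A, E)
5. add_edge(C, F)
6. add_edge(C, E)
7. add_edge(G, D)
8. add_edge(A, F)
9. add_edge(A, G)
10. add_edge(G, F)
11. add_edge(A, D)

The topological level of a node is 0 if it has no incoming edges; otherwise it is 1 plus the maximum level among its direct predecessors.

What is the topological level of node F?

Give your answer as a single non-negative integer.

Answer: 3

Derivation:
Op 1: add_edge(G, E). Edges now: 1
Op 2: add_edge(E, B). Edges now: 2
Op 3: add_edge(E, F). Edges now: 3
Op 4: add_edge(A, E). Edges now: 4
Op 5: add_edge(C, F). Edges now: 5
Op 6: add_edge(C, E). Edges now: 6
Op 7: add_edge(G, D). Edges now: 7
Op 8: add_edge(A, F). Edges now: 8
Op 9: add_edge(A, G). Edges now: 9
Op 10: add_edge(G, F). Edges now: 10
Op 11: add_edge(A, D). Edges now: 11
Compute levels (Kahn BFS):
  sources (in-degree 0): A, C
  process A: level=0
    A->D: in-degree(D)=1, level(D)>=1
    A->E: in-degree(E)=2, level(E)>=1
    A->F: in-degree(F)=3, level(F)>=1
    A->G: in-degree(G)=0, level(G)=1, enqueue
  process C: level=0
    C->E: in-degree(E)=1, level(E)>=1
    C->F: in-degree(F)=2, level(F)>=1
  process G: level=1
    G->D: in-degree(D)=0, level(D)=2, enqueue
    G->E: in-degree(E)=0, level(E)=2, enqueue
    G->F: in-degree(F)=1, level(F)>=2
  process D: level=2
  process E: level=2
    E->B: in-degree(B)=0, level(B)=3, enqueue
    E->F: in-degree(F)=0, level(F)=3, enqueue
  process B: level=3
  process F: level=3
All levels: A:0, B:3, C:0, D:2, E:2, F:3, G:1
level(F) = 3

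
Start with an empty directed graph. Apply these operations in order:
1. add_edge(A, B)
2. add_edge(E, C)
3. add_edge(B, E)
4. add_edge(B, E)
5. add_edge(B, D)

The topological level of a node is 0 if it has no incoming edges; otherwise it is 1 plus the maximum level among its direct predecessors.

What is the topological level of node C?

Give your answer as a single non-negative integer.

Answer: 3

Derivation:
Op 1: add_edge(A, B). Edges now: 1
Op 2: add_edge(E, C). Edges now: 2
Op 3: add_edge(B, E). Edges now: 3
Op 4: add_edge(B, E) (duplicate, no change). Edges now: 3
Op 5: add_edge(B, D). Edges now: 4
Compute levels (Kahn BFS):
  sources (in-degree 0): A
  process A: level=0
    A->B: in-degree(B)=0, level(B)=1, enqueue
  process B: level=1
    B->D: in-degree(D)=0, level(D)=2, enqueue
    B->E: in-degree(E)=0, level(E)=2, enqueue
  process D: level=2
  process E: level=2
    E->C: in-degree(C)=0, level(C)=3, enqueue
  process C: level=3
All levels: A:0, B:1, C:3, D:2, E:2
level(C) = 3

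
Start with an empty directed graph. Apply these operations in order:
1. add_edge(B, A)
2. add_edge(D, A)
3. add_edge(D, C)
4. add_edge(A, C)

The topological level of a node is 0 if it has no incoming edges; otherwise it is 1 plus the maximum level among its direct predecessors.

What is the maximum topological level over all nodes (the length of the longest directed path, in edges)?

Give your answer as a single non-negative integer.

Answer: 2

Derivation:
Op 1: add_edge(B, A). Edges now: 1
Op 2: add_edge(D, A). Edges now: 2
Op 3: add_edge(D, C). Edges now: 3
Op 4: add_edge(A, C). Edges now: 4
Compute levels (Kahn BFS):
  sources (in-degree 0): B, D
  process B: level=0
    B->A: in-degree(A)=1, level(A)>=1
  process D: level=0
    D->A: in-degree(A)=0, level(A)=1, enqueue
    D->C: in-degree(C)=1, level(C)>=1
  process A: level=1
    A->C: in-degree(C)=0, level(C)=2, enqueue
  process C: level=2
All levels: A:1, B:0, C:2, D:0
max level = 2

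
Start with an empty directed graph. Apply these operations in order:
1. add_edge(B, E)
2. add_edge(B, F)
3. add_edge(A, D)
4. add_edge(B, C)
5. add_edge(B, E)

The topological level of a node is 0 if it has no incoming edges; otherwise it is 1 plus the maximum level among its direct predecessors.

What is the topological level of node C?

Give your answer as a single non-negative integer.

Answer: 1

Derivation:
Op 1: add_edge(B, E). Edges now: 1
Op 2: add_edge(B, F). Edges now: 2
Op 3: add_edge(A, D). Edges now: 3
Op 4: add_edge(B, C). Edges now: 4
Op 5: add_edge(B, E) (duplicate, no change). Edges now: 4
Compute levels (Kahn BFS):
  sources (in-degree 0): A, B
  process A: level=0
    A->D: in-degree(D)=0, level(D)=1, enqueue
  process B: level=0
    B->C: in-degree(C)=0, level(C)=1, enqueue
    B->E: in-degree(E)=0, level(E)=1, enqueue
    B->F: in-degree(F)=0, level(F)=1, enqueue
  process D: level=1
  process C: level=1
  process E: level=1
  process F: level=1
All levels: A:0, B:0, C:1, D:1, E:1, F:1
level(C) = 1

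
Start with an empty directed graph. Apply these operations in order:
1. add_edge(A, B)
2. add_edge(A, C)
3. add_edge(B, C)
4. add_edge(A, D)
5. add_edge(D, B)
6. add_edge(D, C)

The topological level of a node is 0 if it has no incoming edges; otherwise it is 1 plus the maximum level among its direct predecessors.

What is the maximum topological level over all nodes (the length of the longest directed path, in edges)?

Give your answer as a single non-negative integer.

Op 1: add_edge(A, B). Edges now: 1
Op 2: add_edge(A, C). Edges now: 2
Op 3: add_edge(B, C). Edges now: 3
Op 4: add_edge(A, D). Edges now: 4
Op 5: add_edge(D, B). Edges now: 5
Op 6: add_edge(D, C). Edges now: 6
Compute levels (Kahn BFS):
  sources (in-degree 0): A
  process A: level=0
    A->B: in-degree(B)=1, level(B)>=1
    A->C: in-degree(C)=2, level(C)>=1
    A->D: in-degree(D)=0, level(D)=1, enqueue
  process D: level=1
    D->B: in-degree(B)=0, level(B)=2, enqueue
    D->C: in-degree(C)=1, level(C)>=2
  process B: level=2
    B->C: in-degree(C)=0, level(C)=3, enqueue
  process C: level=3
All levels: A:0, B:2, C:3, D:1
max level = 3

Answer: 3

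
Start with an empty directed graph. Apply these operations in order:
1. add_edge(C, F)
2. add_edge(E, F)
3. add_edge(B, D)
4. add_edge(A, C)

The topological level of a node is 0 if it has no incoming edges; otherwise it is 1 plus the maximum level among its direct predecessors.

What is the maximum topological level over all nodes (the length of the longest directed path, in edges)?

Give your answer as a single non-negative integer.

Op 1: add_edge(C, F). Edges now: 1
Op 2: add_edge(E, F). Edges now: 2
Op 3: add_edge(B, D). Edges now: 3
Op 4: add_edge(A, C). Edges now: 4
Compute levels (Kahn BFS):
  sources (in-degree 0): A, B, E
  process A: level=0
    A->C: in-degree(C)=0, level(C)=1, enqueue
  process B: level=0
    B->D: in-degree(D)=0, level(D)=1, enqueue
  process E: level=0
    E->F: in-degree(F)=1, level(F)>=1
  process C: level=1
    C->F: in-degree(F)=0, level(F)=2, enqueue
  process D: level=1
  process F: level=2
All levels: A:0, B:0, C:1, D:1, E:0, F:2
max level = 2

Answer: 2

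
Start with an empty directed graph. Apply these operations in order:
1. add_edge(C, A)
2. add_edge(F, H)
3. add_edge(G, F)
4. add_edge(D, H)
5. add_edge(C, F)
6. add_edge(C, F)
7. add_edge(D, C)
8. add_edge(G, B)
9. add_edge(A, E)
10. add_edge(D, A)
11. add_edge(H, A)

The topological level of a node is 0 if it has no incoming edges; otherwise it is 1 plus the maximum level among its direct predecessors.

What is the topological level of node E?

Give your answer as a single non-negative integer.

Op 1: add_edge(C, A). Edges now: 1
Op 2: add_edge(F, H). Edges now: 2
Op 3: add_edge(G, F). Edges now: 3
Op 4: add_edge(D, H). Edges now: 4
Op 5: add_edge(C, F). Edges now: 5
Op 6: add_edge(C, F) (duplicate, no change). Edges now: 5
Op 7: add_edge(D, C). Edges now: 6
Op 8: add_edge(G, B). Edges now: 7
Op 9: add_edge(A, E). Edges now: 8
Op 10: add_edge(D, A). Edges now: 9
Op 11: add_edge(H, A). Edges now: 10
Compute levels (Kahn BFS):
  sources (in-degree 0): D, G
  process D: level=0
    D->A: in-degree(A)=2, level(A)>=1
    D->C: in-degree(C)=0, level(C)=1, enqueue
    D->H: in-degree(H)=1, level(H)>=1
  process G: level=0
    G->B: in-degree(B)=0, level(B)=1, enqueue
    G->F: in-degree(F)=1, level(F)>=1
  process C: level=1
    C->A: in-degree(A)=1, level(A)>=2
    C->F: in-degree(F)=0, level(F)=2, enqueue
  process B: level=1
  process F: level=2
    F->H: in-degree(H)=0, level(H)=3, enqueue
  process H: level=3
    H->A: in-degree(A)=0, level(A)=4, enqueue
  process A: level=4
    A->E: in-degree(E)=0, level(E)=5, enqueue
  process E: level=5
All levels: A:4, B:1, C:1, D:0, E:5, F:2, G:0, H:3
level(E) = 5

Answer: 5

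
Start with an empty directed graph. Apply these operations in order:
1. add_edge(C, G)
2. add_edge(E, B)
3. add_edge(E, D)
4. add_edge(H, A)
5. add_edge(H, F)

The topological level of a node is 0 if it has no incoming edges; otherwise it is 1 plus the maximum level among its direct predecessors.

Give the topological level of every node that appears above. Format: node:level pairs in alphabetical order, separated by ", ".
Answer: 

Op 1: add_edge(C, G). Edges now: 1
Op 2: add_edge(E, B). Edges now: 2
Op 3: add_edge(E, D). Edges now: 3
Op 4: add_edge(H, A). Edges now: 4
Op 5: add_edge(H, F). Edges now: 5
Compute levels (Kahn BFS):
  sources (in-degree 0): C, E, H
  process C: level=0
    C->G: in-degree(G)=0, level(G)=1, enqueue
  process E: level=0
    E->B: in-degree(B)=0, level(B)=1, enqueue
    E->D: in-degree(D)=0, level(D)=1, enqueue
  process H: level=0
    H->A: in-degree(A)=0, level(A)=1, enqueue
    H->F: in-degree(F)=0, level(F)=1, enqueue
  process G: level=1
  process B: level=1
  process D: level=1
  process A: level=1
  process F: level=1
All levels: A:1, B:1, C:0, D:1, E:0, F:1, G:1, H:0

Answer: A:1, B:1, C:0, D:1, E:0, F:1, G:1, H:0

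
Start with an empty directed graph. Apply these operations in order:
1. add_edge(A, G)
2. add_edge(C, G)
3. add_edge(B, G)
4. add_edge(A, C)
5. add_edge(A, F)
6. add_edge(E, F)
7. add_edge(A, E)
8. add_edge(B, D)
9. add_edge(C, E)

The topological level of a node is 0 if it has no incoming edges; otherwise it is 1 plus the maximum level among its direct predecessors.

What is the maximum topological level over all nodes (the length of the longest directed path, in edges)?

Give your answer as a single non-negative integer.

Answer: 3

Derivation:
Op 1: add_edge(A, G). Edges now: 1
Op 2: add_edge(C, G). Edges now: 2
Op 3: add_edge(B, G). Edges now: 3
Op 4: add_edge(A, C). Edges now: 4
Op 5: add_edge(A, F). Edges now: 5
Op 6: add_edge(E, F). Edges now: 6
Op 7: add_edge(A, E). Edges now: 7
Op 8: add_edge(B, D). Edges now: 8
Op 9: add_edge(C, E). Edges now: 9
Compute levels (Kahn BFS):
  sources (in-degree 0): A, B
  process A: level=0
    A->C: in-degree(C)=0, level(C)=1, enqueue
    A->E: in-degree(E)=1, level(E)>=1
    A->F: in-degree(F)=1, level(F)>=1
    A->G: in-degree(G)=2, level(G)>=1
  process B: level=0
    B->D: in-degree(D)=0, level(D)=1, enqueue
    B->G: in-degree(G)=1, level(G)>=1
  process C: level=1
    C->E: in-degree(E)=0, level(E)=2, enqueue
    C->G: in-degree(G)=0, level(G)=2, enqueue
  process D: level=1
  process E: level=2
    E->F: in-degree(F)=0, level(F)=3, enqueue
  process G: level=2
  process F: level=3
All levels: A:0, B:0, C:1, D:1, E:2, F:3, G:2
max level = 3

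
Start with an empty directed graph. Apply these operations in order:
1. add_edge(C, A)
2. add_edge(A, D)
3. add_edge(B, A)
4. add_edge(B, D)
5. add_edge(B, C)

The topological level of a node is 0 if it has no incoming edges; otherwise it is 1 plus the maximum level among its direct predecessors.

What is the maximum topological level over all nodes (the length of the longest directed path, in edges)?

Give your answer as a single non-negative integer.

Answer: 3

Derivation:
Op 1: add_edge(C, A). Edges now: 1
Op 2: add_edge(A, D). Edges now: 2
Op 3: add_edge(B, A). Edges now: 3
Op 4: add_edge(B, D). Edges now: 4
Op 5: add_edge(B, C). Edges now: 5
Compute levels (Kahn BFS):
  sources (in-degree 0): B
  process B: level=0
    B->A: in-degree(A)=1, level(A)>=1
    B->C: in-degree(C)=0, level(C)=1, enqueue
    B->D: in-degree(D)=1, level(D)>=1
  process C: level=1
    C->A: in-degree(A)=0, level(A)=2, enqueue
  process A: level=2
    A->D: in-degree(D)=0, level(D)=3, enqueue
  process D: level=3
All levels: A:2, B:0, C:1, D:3
max level = 3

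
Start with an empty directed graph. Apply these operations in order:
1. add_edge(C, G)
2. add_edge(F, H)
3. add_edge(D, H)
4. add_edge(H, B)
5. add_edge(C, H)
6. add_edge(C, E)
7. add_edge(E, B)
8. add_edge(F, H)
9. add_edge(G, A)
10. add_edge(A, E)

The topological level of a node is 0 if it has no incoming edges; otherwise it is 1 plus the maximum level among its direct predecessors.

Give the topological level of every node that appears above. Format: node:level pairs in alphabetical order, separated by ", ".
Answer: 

Op 1: add_edge(C, G). Edges now: 1
Op 2: add_edge(F, H). Edges now: 2
Op 3: add_edge(D, H). Edges now: 3
Op 4: add_edge(H, B). Edges now: 4
Op 5: add_edge(C, H). Edges now: 5
Op 6: add_edge(C, E). Edges now: 6
Op 7: add_edge(E, B). Edges now: 7
Op 8: add_edge(F, H) (duplicate, no change). Edges now: 7
Op 9: add_edge(G, A). Edges now: 8
Op 10: add_edge(A, E). Edges now: 9
Compute levels (Kahn BFS):
  sources (in-degree 0): C, D, F
  process C: level=0
    C->E: in-degree(E)=1, level(E)>=1
    C->G: in-degree(G)=0, level(G)=1, enqueue
    C->H: in-degree(H)=2, level(H)>=1
  process D: level=0
    D->H: in-degree(H)=1, level(H)>=1
  process F: level=0
    F->H: in-degree(H)=0, level(H)=1, enqueue
  process G: level=1
    G->A: in-degree(A)=0, level(A)=2, enqueue
  process H: level=1
    H->B: in-degree(B)=1, level(B)>=2
  process A: level=2
    A->E: in-degree(E)=0, level(E)=3, enqueue
  process E: level=3
    E->B: in-degree(B)=0, level(B)=4, enqueue
  process B: level=4
All levels: A:2, B:4, C:0, D:0, E:3, F:0, G:1, H:1

Answer: A:2, B:4, C:0, D:0, E:3, F:0, G:1, H:1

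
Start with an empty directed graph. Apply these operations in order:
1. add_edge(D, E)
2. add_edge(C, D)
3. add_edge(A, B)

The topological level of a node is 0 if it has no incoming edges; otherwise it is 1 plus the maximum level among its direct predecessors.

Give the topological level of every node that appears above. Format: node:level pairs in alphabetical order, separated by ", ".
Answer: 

Answer: A:0, B:1, C:0, D:1, E:2

Derivation:
Op 1: add_edge(D, E). Edges now: 1
Op 2: add_edge(C, D). Edges now: 2
Op 3: add_edge(A, B). Edges now: 3
Compute levels (Kahn BFS):
  sources (in-degree 0): A, C
  process A: level=0
    A->B: in-degree(B)=0, level(B)=1, enqueue
  process C: level=0
    C->D: in-degree(D)=0, level(D)=1, enqueue
  process B: level=1
  process D: level=1
    D->E: in-degree(E)=0, level(E)=2, enqueue
  process E: level=2
All levels: A:0, B:1, C:0, D:1, E:2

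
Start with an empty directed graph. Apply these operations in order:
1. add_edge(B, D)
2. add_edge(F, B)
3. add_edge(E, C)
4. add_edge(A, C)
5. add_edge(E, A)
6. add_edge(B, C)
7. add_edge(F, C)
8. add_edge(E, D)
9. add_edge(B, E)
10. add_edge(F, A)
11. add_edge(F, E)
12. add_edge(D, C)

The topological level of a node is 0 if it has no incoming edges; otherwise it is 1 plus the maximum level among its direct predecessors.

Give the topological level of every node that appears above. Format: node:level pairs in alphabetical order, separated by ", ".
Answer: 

Answer: A:3, B:1, C:4, D:3, E:2, F:0

Derivation:
Op 1: add_edge(B, D). Edges now: 1
Op 2: add_edge(F, B). Edges now: 2
Op 3: add_edge(E, C). Edges now: 3
Op 4: add_edge(A, C). Edges now: 4
Op 5: add_edge(E, A). Edges now: 5
Op 6: add_edge(B, C). Edges now: 6
Op 7: add_edge(F, C). Edges now: 7
Op 8: add_edge(E, D). Edges now: 8
Op 9: add_edge(B, E). Edges now: 9
Op 10: add_edge(F, A). Edges now: 10
Op 11: add_edge(F, E). Edges now: 11
Op 12: add_edge(D, C). Edges now: 12
Compute levels (Kahn BFS):
  sources (in-degree 0): F
  process F: level=0
    F->A: in-degree(A)=1, level(A)>=1
    F->B: in-degree(B)=0, level(B)=1, enqueue
    F->C: in-degree(C)=4, level(C)>=1
    F->E: in-degree(E)=1, level(E)>=1
  process B: level=1
    B->C: in-degree(C)=3, level(C)>=2
    B->D: in-degree(D)=1, level(D)>=2
    B->E: in-degree(E)=0, level(E)=2, enqueue
  process E: level=2
    E->A: in-degree(A)=0, level(A)=3, enqueue
    E->C: in-degree(C)=2, level(C)>=3
    E->D: in-degree(D)=0, level(D)=3, enqueue
  process A: level=3
    A->C: in-degree(C)=1, level(C)>=4
  process D: level=3
    D->C: in-degree(C)=0, level(C)=4, enqueue
  process C: level=4
All levels: A:3, B:1, C:4, D:3, E:2, F:0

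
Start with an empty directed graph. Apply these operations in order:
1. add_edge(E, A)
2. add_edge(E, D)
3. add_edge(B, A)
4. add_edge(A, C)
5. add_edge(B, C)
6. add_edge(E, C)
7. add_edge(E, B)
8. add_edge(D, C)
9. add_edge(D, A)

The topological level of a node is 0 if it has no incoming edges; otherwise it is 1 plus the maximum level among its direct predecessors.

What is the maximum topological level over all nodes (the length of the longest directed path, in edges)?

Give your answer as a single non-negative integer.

Answer: 3

Derivation:
Op 1: add_edge(E, A). Edges now: 1
Op 2: add_edge(E, D). Edges now: 2
Op 3: add_edge(B, A). Edges now: 3
Op 4: add_edge(A, C). Edges now: 4
Op 5: add_edge(B, C). Edges now: 5
Op 6: add_edge(E, C). Edges now: 6
Op 7: add_edge(E, B). Edges now: 7
Op 8: add_edge(D, C). Edges now: 8
Op 9: add_edge(D, A). Edges now: 9
Compute levels (Kahn BFS):
  sources (in-degree 0): E
  process E: level=0
    E->A: in-degree(A)=2, level(A)>=1
    E->B: in-degree(B)=0, level(B)=1, enqueue
    E->C: in-degree(C)=3, level(C)>=1
    E->D: in-degree(D)=0, level(D)=1, enqueue
  process B: level=1
    B->A: in-degree(A)=1, level(A)>=2
    B->C: in-degree(C)=2, level(C)>=2
  process D: level=1
    D->A: in-degree(A)=0, level(A)=2, enqueue
    D->C: in-degree(C)=1, level(C)>=2
  process A: level=2
    A->C: in-degree(C)=0, level(C)=3, enqueue
  process C: level=3
All levels: A:2, B:1, C:3, D:1, E:0
max level = 3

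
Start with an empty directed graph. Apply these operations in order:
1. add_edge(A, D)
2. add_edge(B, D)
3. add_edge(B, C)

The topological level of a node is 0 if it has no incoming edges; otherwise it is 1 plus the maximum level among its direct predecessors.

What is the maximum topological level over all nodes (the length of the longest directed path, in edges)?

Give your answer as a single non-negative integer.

Answer: 1

Derivation:
Op 1: add_edge(A, D). Edges now: 1
Op 2: add_edge(B, D). Edges now: 2
Op 3: add_edge(B, C). Edges now: 3
Compute levels (Kahn BFS):
  sources (in-degree 0): A, B
  process A: level=0
    A->D: in-degree(D)=1, level(D)>=1
  process B: level=0
    B->C: in-degree(C)=0, level(C)=1, enqueue
    B->D: in-degree(D)=0, level(D)=1, enqueue
  process C: level=1
  process D: level=1
All levels: A:0, B:0, C:1, D:1
max level = 1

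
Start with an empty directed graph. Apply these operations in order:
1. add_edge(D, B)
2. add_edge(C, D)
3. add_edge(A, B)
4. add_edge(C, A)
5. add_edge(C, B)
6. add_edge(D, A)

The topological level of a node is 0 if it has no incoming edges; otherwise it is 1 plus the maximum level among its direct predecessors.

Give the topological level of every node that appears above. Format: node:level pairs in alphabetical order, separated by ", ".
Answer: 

Op 1: add_edge(D, B). Edges now: 1
Op 2: add_edge(C, D). Edges now: 2
Op 3: add_edge(A, B). Edges now: 3
Op 4: add_edge(C, A). Edges now: 4
Op 5: add_edge(C, B). Edges now: 5
Op 6: add_edge(D, A). Edges now: 6
Compute levels (Kahn BFS):
  sources (in-degree 0): C
  process C: level=0
    C->A: in-degree(A)=1, level(A)>=1
    C->B: in-degree(B)=2, level(B)>=1
    C->D: in-degree(D)=0, level(D)=1, enqueue
  process D: level=1
    D->A: in-degree(A)=0, level(A)=2, enqueue
    D->B: in-degree(B)=1, level(B)>=2
  process A: level=2
    A->B: in-degree(B)=0, level(B)=3, enqueue
  process B: level=3
All levels: A:2, B:3, C:0, D:1

Answer: A:2, B:3, C:0, D:1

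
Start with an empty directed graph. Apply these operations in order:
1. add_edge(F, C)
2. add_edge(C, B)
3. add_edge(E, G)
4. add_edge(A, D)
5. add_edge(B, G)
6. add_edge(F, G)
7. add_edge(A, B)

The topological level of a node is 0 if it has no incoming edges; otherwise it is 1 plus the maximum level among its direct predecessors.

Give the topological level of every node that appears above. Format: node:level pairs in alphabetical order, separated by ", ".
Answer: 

Answer: A:0, B:2, C:1, D:1, E:0, F:0, G:3

Derivation:
Op 1: add_edge(F, C). Edges now: 1
Op 2: add_edge(C, B). Edges now: 2
Op 3: add_edge(E, G). Edges now: 3
Op 4: add_edge(A, D). Edges now: 4
Op 5: add_edge(B, G). Edges now: 5
Op 6: add_edge(F, G). Edges now: 6
Op 7: add_edge(A, B). Edges now: 7
Compute levels (Kahn BFS):
  sources (in-degree 0): A, E, F
  process A: level=0
    A->B: in-degree(B)=1, level(B)>=1
    A->D: in-degree(D)=0, level(D)=1, enqueue
  process E: level=0
    E->G: in-degree(G)=2, level(G)>=1
  process F: level=0
    F->C: in-degree(C)=0, level(C)=1, enqueue
    F->G: in-degree(G)=1, level(G)>=1
  process D: level=1
  process C: level=1
    C->B: in-degree(B)=0, level(B)=2, enqueue
  process B: level=2
    B->G: in-degree(G)=0, level(G)=3, enqueue
  process G: level=3
All levels: A:0, B:2, C:1, D:1, E:0, F:0, G:3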